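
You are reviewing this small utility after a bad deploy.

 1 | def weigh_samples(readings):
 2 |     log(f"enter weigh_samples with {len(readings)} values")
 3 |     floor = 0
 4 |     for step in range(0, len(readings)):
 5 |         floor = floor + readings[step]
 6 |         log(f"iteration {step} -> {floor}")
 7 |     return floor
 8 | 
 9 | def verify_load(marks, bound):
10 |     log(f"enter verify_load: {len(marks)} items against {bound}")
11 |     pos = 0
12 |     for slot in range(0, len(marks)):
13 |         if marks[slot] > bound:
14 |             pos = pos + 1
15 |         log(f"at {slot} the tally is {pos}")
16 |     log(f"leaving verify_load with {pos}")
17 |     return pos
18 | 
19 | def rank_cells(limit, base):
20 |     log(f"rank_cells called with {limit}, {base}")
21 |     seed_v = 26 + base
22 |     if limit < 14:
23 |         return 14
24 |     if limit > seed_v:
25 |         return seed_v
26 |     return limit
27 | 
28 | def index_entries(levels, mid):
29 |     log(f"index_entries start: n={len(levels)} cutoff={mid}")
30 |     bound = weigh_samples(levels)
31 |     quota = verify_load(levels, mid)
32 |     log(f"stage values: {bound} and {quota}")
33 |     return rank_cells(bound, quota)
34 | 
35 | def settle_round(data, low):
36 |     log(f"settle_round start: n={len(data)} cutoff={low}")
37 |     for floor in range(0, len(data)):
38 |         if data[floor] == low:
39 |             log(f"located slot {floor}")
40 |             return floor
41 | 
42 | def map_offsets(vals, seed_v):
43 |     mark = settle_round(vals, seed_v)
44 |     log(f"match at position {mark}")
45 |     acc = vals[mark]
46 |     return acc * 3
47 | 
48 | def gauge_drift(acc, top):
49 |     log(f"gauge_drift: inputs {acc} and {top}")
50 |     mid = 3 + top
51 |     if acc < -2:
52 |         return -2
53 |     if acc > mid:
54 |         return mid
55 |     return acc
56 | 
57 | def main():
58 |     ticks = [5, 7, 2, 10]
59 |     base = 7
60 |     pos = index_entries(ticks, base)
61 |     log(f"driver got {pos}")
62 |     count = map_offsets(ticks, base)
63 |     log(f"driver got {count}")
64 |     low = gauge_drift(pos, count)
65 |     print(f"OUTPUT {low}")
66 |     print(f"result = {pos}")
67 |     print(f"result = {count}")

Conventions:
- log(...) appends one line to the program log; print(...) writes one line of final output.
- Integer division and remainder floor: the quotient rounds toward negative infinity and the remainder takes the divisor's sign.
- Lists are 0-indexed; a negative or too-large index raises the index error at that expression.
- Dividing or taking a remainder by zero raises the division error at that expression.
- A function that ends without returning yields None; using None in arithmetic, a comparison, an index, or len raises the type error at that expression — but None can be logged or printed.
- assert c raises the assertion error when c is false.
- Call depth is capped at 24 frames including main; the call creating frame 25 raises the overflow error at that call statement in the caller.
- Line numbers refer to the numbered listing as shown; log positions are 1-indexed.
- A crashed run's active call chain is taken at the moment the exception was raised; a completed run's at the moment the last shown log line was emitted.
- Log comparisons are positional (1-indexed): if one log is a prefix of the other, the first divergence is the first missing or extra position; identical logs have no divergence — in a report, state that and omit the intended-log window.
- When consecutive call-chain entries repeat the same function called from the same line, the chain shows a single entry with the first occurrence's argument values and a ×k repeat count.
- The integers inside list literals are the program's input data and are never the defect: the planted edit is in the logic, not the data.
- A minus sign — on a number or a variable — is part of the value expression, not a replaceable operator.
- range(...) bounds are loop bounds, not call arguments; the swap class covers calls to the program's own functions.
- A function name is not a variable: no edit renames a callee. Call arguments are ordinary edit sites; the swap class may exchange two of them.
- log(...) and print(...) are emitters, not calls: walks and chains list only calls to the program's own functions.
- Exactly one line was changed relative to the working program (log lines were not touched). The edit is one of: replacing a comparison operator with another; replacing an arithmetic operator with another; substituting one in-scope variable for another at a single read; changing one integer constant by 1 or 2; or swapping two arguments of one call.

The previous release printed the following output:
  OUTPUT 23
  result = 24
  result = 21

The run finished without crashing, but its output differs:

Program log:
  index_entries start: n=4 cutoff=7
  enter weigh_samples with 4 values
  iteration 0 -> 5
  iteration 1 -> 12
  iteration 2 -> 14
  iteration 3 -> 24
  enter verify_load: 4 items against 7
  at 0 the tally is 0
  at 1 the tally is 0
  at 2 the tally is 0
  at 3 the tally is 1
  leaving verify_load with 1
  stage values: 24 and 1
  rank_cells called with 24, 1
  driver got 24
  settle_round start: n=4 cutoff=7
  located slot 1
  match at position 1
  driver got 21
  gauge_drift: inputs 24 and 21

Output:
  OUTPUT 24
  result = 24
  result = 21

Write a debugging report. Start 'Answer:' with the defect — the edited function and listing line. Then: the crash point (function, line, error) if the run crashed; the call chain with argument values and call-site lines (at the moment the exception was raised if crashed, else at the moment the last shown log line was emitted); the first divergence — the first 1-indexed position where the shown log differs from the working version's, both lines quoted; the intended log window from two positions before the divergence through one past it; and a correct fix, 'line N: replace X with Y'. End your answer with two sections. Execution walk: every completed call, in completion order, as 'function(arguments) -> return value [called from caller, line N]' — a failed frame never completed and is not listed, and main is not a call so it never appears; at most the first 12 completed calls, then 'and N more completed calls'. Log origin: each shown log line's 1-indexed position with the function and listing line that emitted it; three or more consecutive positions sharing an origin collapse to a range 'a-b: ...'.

Answer: the defect is in gauge_drift at line 50.
Key fact: Log streams are identical — the defect surfaces only in the printed output.
Call chain: main -> gauge_drift(24, 21) (called at line 64).
First divergence: none — the logs agree in full.
Execution walk:
  weigh_samples([5, 7, 2, 10]) -> 24  [called from index_entries, line 30]
  verify_load([5, 7, 2, 10], 7) -> 1  [called from index_entries, line 31]
  rank_cells(24, 1) -> 24  [called from index_entries, line 33]
  index_entries([5, 7, 2, 10], 7) -> 24  [called from main, line 60]
  settle_round([5, 7, 2, 10], 7) -> 1  [called from map_offsets, line 43]
  map_offsets([5, 7, 2, 10], 7) -> 21  [called from main, line 62]
  gauge_drift(24, 21) -> 24  [called from main, line 64]
Origin of each log line:
  1: from index_entries, line 29
  2: from weigh_samples, line 2
  3-6: from weigh_samples, line 6
  7: from verify_load, line 10
  8-11: from verify_load, line 15
  12: from verify_load, line 16
  13: from index_entries, line 32
  14: from rank_cells, line 20
  15: from main, line 61
  16: from settle_round, line 36
  17: from settle_round, line 39
  18: from map_offsets, line 44
  19: from main, line 63
  20: from gauge_drift, line 49
A correct fix: line 50: replace `3` with `2`.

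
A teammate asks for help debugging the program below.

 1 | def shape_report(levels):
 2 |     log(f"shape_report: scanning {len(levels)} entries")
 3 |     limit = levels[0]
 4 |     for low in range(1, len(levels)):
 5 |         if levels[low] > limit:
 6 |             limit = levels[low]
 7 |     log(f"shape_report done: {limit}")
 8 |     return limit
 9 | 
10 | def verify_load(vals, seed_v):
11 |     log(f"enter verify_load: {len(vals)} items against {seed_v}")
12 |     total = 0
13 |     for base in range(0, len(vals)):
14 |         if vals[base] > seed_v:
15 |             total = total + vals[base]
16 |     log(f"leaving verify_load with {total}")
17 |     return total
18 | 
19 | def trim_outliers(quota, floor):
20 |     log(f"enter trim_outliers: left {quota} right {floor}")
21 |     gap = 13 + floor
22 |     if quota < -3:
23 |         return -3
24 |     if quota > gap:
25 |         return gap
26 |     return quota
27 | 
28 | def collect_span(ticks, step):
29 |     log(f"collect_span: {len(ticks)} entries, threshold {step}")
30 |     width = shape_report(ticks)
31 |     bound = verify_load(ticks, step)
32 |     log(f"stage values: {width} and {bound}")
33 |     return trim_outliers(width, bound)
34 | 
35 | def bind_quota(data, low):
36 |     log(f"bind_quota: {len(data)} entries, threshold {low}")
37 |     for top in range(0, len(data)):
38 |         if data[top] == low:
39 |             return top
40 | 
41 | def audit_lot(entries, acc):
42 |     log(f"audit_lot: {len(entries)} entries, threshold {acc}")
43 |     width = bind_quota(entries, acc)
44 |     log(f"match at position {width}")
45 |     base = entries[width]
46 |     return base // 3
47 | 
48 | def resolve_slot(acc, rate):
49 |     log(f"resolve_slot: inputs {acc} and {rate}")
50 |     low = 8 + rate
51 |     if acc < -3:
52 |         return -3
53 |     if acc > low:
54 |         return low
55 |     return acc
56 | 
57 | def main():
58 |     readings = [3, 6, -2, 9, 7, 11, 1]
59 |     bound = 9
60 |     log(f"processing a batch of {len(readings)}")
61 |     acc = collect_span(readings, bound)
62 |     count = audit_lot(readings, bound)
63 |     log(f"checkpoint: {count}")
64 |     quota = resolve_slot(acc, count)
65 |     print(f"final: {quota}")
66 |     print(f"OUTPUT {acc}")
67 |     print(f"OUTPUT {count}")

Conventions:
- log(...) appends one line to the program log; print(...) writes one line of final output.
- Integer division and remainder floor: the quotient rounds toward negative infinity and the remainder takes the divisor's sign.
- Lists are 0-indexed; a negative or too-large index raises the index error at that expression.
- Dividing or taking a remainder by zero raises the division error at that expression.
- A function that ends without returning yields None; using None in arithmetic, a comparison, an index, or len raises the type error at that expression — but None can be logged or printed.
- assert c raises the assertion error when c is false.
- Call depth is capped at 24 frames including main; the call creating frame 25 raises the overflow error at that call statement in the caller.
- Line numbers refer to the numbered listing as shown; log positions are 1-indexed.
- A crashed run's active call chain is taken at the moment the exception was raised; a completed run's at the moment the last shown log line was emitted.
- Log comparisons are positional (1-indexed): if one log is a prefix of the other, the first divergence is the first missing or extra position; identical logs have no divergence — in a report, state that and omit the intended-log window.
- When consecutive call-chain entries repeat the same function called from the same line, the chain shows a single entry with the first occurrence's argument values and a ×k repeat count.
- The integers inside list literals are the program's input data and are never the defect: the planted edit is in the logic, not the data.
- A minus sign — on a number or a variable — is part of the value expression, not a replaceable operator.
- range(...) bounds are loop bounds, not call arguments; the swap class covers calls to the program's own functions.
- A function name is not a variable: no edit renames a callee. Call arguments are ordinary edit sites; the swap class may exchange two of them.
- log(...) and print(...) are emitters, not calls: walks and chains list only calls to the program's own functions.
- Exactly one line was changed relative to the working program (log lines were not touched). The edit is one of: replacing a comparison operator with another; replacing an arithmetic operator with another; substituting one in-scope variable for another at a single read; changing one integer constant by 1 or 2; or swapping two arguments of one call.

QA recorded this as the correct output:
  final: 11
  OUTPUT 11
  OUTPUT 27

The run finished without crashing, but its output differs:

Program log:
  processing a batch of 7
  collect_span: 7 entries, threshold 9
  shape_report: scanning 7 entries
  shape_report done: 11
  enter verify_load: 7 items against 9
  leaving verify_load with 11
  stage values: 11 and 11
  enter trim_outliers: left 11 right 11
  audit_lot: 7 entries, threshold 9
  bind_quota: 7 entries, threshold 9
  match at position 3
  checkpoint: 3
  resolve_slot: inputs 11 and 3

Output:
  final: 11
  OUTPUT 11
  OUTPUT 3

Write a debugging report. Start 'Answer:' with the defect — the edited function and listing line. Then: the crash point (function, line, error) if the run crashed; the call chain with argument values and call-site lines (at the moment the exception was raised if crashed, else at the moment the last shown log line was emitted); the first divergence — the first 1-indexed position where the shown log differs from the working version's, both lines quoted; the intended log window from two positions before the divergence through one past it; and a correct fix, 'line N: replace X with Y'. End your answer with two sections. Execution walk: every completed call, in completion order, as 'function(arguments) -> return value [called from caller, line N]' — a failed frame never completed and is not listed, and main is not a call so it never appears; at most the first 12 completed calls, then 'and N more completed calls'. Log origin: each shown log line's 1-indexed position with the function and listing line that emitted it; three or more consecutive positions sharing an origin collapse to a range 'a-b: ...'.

Answer: the defect is in audit_lot at line 46.
Key observation: At log position 12 the runs split — shown 'checkpoint: 3', but the working version logs 'checkpoint: 27'.
Call chain: main -> resolve_slot(11, 3) (called at line 64).
First divergence: at position 12 the run shows 'checkpoint: 3' where the working version logs 'checkpoint: 27'.
Intended log window:
  10: bind_quota: 7 entries, threshold 9
  11: match at position 3
  12: checkpoint: 27
  13: resolve_slot: inputs 11 and 27
Execution walk:
  shape_report([3, 6, -2, 9, 7, 11, 1]) -> 11  [called from collect_span, line 30]
  verify_load([3, 6, -2, 9, 7, 11, 1], 9) -> 11  [called from collect_span, line 31]
  trim_outliers(11, 11) -> 11  [called from collect_span, line 33]
  collect_span([3, 6, -2, 9, 7, 11, 1], 9) -> 11  [called from main, line 61]
  bind_quota([3, 6, -2, 9, 7, 11, 1], 9) -> 3  [called from audit_lot, line 43]
  audit_lot([3, 6, -2, 9, 7, 11, 1], 9) -> 3  [called from main, line 62]
  resolve_slot(11, 3) -> 11  [called from main, line 64]
Log origin:
  1: from main, line 60
  2: from collect_span, line 29
  3: from shape_report, line 2
  4: from shape_report, line 7
  5: from verify_load, line 11
  6: from verify_load, line 16
  7: from collect_span, line 32
  8: from trim_outliers, line 20
  9: from audit_lot, line 42
  10: from bind_quota, line 36
  11: from audit_lot, line 44
  12: from main, line 63
  13: from resolve_slot, line 49
A correct fix: line 46: replace `//` with `*`.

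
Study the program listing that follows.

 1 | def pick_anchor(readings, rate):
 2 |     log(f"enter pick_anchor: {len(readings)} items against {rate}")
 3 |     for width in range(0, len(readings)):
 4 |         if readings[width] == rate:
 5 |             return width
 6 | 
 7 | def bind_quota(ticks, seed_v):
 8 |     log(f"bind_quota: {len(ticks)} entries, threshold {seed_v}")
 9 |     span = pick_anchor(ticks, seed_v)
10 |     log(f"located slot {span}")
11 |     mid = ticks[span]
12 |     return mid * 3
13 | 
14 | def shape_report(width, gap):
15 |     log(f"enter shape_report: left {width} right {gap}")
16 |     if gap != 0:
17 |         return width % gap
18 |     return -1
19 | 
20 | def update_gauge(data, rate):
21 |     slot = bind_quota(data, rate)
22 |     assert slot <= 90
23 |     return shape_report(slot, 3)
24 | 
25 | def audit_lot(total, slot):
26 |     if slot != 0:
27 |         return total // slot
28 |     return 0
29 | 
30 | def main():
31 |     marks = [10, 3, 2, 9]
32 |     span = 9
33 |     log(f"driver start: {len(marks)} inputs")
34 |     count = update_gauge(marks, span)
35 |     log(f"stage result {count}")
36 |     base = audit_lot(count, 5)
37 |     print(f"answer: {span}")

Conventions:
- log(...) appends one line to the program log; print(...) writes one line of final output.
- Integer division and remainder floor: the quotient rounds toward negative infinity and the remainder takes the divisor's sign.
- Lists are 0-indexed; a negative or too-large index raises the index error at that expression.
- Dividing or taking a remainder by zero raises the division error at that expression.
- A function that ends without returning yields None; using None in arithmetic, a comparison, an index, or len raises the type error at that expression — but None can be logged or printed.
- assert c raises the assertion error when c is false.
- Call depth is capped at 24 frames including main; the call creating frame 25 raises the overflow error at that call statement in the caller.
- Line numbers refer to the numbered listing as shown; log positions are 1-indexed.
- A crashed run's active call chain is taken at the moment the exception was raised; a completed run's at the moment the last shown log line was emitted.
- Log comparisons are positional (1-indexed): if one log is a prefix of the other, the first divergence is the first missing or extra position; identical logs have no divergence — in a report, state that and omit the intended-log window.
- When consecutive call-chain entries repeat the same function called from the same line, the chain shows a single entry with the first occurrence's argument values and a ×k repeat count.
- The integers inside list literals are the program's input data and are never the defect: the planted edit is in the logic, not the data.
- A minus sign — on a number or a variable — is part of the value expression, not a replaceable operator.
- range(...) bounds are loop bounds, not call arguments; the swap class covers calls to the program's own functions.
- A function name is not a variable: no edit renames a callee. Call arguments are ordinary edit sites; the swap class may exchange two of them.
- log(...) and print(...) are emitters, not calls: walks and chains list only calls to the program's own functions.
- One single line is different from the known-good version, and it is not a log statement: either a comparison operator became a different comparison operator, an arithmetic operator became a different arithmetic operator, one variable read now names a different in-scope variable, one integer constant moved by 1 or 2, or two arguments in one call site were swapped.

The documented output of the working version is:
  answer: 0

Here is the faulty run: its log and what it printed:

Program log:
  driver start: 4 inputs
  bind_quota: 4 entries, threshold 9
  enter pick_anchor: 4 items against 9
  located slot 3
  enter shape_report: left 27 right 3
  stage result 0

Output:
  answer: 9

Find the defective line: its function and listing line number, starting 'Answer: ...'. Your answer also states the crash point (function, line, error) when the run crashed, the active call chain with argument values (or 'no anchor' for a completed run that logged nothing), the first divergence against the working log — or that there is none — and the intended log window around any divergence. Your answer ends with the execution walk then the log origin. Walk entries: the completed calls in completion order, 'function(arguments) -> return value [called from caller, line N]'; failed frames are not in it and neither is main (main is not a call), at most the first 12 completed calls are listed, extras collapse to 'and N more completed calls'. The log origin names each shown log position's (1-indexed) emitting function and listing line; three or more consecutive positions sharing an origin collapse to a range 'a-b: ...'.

Answer: the defect is in main at line 37.
Core observation: The two runs log identically and part ways only at the printed values.
Call chain: main.
First divergence: none (the log streams are identical).
Execution walk:
  pick_anchor([10, 3, 2, 9], 9) -> 3  [called from bind_quota, line 9]
  bind_quota([10, 3, 2, 9], 9) -> 27  [called from update_gauge, line 21]
  shape_report(27, 3) -> 0  [called from update_gauge, line 23]
  update_gauge([10, 3, 2, 9], 9) -> 0  [called from main, line 34]
  audit_lot(0, 5) -> 0  [called from main, line 36]
Log line origins:
  1: logged in main at line 33
  2: logged in bind_quota at line 8
  3: logged in pick_anchor at line 2
  4: logged in bind_quota at line 10
  5: logged in shape_report at line 15
  6: logged in main at line 35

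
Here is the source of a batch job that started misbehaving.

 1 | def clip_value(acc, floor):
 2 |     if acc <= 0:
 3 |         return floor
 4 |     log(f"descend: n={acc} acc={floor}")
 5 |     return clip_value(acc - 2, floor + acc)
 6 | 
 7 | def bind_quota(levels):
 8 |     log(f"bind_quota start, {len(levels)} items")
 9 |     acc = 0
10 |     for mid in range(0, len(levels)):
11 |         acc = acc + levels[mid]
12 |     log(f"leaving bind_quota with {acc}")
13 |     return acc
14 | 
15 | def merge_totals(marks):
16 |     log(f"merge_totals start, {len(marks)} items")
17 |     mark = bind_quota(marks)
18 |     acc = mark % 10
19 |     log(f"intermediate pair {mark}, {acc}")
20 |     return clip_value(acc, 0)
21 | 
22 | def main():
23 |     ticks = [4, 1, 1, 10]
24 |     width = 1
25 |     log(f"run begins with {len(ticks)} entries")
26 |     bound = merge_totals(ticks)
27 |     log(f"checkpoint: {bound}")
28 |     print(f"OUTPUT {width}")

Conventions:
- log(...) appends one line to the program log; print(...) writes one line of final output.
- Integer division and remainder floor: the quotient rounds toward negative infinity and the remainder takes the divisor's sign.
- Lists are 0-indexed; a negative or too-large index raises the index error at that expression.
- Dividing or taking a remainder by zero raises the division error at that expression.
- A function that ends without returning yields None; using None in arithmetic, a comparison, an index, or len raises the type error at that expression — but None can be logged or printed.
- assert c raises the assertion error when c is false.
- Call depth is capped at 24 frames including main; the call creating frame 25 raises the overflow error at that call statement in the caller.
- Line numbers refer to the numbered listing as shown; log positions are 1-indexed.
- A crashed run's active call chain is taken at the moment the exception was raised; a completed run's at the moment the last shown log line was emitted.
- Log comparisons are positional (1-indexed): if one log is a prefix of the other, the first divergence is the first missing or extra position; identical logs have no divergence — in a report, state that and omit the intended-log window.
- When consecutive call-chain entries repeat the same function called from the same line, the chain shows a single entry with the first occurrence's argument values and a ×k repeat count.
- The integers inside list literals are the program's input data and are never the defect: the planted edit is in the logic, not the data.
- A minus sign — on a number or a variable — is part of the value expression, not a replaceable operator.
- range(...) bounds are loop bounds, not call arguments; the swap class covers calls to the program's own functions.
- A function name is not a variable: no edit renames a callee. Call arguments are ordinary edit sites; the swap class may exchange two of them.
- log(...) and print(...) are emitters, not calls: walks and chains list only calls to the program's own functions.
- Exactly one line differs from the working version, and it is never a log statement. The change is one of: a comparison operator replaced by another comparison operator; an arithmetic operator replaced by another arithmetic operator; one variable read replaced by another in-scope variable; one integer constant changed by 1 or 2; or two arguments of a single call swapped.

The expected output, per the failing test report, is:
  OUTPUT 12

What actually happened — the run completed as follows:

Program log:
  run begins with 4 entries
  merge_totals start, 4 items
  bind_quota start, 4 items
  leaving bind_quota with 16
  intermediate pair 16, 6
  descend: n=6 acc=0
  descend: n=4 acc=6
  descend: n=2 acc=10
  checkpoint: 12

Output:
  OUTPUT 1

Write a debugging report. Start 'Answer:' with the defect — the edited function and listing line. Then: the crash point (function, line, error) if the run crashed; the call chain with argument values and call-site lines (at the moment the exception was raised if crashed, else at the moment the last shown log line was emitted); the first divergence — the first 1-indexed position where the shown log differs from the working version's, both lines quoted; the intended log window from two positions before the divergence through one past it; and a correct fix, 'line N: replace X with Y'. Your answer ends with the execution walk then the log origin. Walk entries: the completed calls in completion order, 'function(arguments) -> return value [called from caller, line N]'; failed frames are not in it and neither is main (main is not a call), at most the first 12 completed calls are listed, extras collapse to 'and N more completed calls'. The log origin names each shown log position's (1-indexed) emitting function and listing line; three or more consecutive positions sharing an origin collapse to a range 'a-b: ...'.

Answer: the defect is in main at line 28.
Core observation: Nothing in the log betrays the bug — only the output does.
Call chain: main.
First divergence: there is none — every log position agrees.
Execution walk:
  bind_quota([4, 1, 1, 10]) -> 16  [called from merge_totals, line 17]
  clip_value(0, 12) -> 12  [called from clip_value, line 5]
  clip_value(2, 10) -> 12  [called from clip_value, line 5]
  clip_value(4, 6) -> 12  [called from clip_value, line 5]
  clip_value(6, 0) -> 12  [called from merge_totals, line 20]
  merge_totals([4, 1, 1, 10]) -> 12  [called from main, line 26]
Log origin:
  1: from main, line 25
  2: from merge_totals, line 16
  3: from bind_quota, line 8
  4: from bind_quota, line 12
  5: from merge_totals, line 19
  6-8: from clip_value, line 4
  9: from main, line 27
A correct fix: line 28: replace `width` with `bound`.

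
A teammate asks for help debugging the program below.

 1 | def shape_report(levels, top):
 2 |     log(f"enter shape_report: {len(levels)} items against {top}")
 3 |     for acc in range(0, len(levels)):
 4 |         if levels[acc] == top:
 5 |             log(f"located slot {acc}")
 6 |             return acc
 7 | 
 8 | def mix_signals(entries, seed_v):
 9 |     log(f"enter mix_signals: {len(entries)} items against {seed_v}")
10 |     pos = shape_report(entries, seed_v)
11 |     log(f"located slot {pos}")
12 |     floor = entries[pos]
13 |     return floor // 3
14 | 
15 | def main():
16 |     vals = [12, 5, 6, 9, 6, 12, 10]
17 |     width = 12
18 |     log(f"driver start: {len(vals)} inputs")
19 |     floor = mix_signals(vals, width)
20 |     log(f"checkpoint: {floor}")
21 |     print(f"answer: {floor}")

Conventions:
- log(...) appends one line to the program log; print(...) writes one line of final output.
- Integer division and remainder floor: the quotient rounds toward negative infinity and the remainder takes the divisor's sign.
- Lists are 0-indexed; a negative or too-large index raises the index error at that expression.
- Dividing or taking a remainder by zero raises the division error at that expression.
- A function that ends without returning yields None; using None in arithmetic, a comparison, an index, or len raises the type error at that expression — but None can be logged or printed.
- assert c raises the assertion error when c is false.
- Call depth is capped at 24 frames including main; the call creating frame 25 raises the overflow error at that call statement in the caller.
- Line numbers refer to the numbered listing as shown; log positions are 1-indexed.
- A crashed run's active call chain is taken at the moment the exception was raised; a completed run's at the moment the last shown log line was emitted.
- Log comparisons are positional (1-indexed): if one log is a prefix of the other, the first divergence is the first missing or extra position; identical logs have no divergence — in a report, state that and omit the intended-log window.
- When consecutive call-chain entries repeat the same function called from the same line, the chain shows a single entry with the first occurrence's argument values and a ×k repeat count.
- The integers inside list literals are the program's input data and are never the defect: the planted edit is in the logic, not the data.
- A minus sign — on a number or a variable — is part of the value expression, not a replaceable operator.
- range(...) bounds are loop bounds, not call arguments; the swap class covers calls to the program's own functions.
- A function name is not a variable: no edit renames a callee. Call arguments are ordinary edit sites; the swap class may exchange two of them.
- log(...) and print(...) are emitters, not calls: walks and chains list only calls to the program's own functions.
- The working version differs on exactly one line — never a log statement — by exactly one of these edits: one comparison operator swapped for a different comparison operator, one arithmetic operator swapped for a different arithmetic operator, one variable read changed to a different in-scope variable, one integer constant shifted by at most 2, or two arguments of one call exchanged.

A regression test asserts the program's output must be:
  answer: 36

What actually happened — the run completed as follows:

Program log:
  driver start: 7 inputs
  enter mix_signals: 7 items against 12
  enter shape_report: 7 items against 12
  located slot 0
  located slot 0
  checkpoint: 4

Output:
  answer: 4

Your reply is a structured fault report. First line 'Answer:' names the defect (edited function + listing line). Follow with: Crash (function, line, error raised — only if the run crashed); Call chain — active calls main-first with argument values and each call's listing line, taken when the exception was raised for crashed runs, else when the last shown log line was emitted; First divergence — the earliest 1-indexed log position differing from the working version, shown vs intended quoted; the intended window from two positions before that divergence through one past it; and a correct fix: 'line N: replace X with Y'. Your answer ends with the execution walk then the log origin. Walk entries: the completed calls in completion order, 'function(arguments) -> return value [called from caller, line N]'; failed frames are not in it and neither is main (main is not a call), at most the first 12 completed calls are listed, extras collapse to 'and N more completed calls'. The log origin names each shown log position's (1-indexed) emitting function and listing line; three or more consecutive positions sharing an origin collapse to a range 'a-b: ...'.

Answer: the defect is in mix_signals at line 13.
Key observation: At log position 6 the runs split — shown 'checkpoint: 4', but the working version logs 'checkpoint: 36'.
Call chain: main.
First divergence: position 6 — the shown line 'checkpoint: 4' should read 'checkpoint: 36'.
Intended log window:
  4: located slot 0
  5: located slot 0
  6: checkpoint: 36
Execution walk:
  shape_report([12, 5, 6, 9, 6, 12, 10], 12) -> 0  [called from mix_signals, line 10]
  mix_signals([12, 5, 6, 9, 6, 12, 10], 12) -> 4  [called from main, line 19]
Log origin:
  1: emitted by main (line 18)
  2: emitted by mix_signals (line 9)
  3: emitted by shape_report (line 2)
  4: emitted by shape_report (line 5)
  5: emitted by mix_signals (line 11)
  6: emitted by main (line 20)
A correct fix: line 13: replace `//` with `*`.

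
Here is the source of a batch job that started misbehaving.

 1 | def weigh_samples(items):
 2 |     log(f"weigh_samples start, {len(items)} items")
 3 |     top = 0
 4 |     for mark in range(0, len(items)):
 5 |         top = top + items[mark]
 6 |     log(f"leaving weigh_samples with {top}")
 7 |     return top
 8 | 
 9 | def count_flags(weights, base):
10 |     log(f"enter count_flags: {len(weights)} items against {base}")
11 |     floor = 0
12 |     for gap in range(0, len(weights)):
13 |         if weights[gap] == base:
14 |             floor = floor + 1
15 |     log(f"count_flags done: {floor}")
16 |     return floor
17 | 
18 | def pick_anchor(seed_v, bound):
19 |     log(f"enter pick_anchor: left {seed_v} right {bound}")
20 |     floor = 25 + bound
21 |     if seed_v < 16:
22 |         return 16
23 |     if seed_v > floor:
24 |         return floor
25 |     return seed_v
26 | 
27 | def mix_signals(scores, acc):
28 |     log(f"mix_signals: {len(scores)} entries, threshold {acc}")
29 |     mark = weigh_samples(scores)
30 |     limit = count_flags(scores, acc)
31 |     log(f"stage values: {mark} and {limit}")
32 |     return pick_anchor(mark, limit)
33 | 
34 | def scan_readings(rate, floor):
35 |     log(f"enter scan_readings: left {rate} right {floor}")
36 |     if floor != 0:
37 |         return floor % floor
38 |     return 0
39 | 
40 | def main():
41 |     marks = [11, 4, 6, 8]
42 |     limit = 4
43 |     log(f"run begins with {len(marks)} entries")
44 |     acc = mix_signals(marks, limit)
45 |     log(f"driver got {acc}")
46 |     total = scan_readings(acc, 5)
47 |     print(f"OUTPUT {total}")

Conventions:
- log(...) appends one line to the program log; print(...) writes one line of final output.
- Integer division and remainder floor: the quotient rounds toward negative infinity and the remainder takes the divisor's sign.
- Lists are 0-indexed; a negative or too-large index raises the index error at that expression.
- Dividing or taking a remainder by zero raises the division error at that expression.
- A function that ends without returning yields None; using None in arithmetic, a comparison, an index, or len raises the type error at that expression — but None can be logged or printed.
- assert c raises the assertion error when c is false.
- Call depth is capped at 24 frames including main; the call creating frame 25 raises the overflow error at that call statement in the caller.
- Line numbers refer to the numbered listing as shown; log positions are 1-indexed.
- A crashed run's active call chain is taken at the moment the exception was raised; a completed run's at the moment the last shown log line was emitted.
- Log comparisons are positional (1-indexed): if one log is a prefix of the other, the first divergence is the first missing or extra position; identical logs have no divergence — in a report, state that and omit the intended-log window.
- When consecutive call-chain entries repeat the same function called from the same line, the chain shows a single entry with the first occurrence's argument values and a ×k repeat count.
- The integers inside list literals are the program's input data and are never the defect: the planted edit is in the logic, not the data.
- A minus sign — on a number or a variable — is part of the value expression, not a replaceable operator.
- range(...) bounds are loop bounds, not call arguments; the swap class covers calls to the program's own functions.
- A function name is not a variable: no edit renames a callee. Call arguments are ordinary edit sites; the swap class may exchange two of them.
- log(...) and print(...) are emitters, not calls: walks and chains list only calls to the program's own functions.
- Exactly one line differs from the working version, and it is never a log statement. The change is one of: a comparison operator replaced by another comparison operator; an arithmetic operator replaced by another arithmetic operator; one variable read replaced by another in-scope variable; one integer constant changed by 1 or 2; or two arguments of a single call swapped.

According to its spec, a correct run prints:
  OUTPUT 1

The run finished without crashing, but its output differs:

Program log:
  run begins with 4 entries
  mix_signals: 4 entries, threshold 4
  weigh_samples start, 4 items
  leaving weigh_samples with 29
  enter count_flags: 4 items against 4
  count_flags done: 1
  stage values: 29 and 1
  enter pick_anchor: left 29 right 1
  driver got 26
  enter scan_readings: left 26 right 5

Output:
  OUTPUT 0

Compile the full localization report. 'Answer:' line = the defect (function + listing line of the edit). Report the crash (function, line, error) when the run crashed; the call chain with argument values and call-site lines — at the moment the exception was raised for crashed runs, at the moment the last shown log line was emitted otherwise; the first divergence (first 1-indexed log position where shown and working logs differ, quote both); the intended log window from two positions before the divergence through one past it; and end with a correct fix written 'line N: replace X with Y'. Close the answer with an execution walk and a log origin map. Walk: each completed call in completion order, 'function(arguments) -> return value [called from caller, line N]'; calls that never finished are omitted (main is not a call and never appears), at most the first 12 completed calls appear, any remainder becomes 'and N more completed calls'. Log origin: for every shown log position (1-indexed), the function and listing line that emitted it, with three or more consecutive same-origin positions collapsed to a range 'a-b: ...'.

Answer: the defect is in scan_readings at line 37.
Core observation: The two runs log identically and part ways only at the printed values.
Call chain: main -> scan_readings(26, 5) (called at line 46).
First divergence: none — the logs agree in full.
Execution walk:
  weigh_samples([11, 4, 6, 8]) -> 29  [called from mix_signals, line 29]
  count_flags([11, 4, 6, 8], 4) -> 1  [called from mix_signals, line 30]
  pick_anchor(29, 1) -> 26  [called from mix_signals, line 32]
  mix_signals([11, 4, 6, 8], 4) -> 26  [called from main, line 44]
  scan_readings(26, 5) -> 0  [called from main, line 46]
Log origins:
  1: emitted by main (line 43)
  2: emitted by mix_signals (line 28)
  3: emitted by weigh_samples (line 2)
  4: emitted by weigh_samples (line 6)
  5: emitted by count_flags (line 10)
  6: emitted by count_flags (line 15)
  7: emitted by mix_signals (line 31)
  8: emitted by pick_anchor (line 19)
  9: emitted by main (line 45)
  10: emitted by scan_readings (line 35)
A correct fix: line 37: replace `floor % floor` with `rate % floor`.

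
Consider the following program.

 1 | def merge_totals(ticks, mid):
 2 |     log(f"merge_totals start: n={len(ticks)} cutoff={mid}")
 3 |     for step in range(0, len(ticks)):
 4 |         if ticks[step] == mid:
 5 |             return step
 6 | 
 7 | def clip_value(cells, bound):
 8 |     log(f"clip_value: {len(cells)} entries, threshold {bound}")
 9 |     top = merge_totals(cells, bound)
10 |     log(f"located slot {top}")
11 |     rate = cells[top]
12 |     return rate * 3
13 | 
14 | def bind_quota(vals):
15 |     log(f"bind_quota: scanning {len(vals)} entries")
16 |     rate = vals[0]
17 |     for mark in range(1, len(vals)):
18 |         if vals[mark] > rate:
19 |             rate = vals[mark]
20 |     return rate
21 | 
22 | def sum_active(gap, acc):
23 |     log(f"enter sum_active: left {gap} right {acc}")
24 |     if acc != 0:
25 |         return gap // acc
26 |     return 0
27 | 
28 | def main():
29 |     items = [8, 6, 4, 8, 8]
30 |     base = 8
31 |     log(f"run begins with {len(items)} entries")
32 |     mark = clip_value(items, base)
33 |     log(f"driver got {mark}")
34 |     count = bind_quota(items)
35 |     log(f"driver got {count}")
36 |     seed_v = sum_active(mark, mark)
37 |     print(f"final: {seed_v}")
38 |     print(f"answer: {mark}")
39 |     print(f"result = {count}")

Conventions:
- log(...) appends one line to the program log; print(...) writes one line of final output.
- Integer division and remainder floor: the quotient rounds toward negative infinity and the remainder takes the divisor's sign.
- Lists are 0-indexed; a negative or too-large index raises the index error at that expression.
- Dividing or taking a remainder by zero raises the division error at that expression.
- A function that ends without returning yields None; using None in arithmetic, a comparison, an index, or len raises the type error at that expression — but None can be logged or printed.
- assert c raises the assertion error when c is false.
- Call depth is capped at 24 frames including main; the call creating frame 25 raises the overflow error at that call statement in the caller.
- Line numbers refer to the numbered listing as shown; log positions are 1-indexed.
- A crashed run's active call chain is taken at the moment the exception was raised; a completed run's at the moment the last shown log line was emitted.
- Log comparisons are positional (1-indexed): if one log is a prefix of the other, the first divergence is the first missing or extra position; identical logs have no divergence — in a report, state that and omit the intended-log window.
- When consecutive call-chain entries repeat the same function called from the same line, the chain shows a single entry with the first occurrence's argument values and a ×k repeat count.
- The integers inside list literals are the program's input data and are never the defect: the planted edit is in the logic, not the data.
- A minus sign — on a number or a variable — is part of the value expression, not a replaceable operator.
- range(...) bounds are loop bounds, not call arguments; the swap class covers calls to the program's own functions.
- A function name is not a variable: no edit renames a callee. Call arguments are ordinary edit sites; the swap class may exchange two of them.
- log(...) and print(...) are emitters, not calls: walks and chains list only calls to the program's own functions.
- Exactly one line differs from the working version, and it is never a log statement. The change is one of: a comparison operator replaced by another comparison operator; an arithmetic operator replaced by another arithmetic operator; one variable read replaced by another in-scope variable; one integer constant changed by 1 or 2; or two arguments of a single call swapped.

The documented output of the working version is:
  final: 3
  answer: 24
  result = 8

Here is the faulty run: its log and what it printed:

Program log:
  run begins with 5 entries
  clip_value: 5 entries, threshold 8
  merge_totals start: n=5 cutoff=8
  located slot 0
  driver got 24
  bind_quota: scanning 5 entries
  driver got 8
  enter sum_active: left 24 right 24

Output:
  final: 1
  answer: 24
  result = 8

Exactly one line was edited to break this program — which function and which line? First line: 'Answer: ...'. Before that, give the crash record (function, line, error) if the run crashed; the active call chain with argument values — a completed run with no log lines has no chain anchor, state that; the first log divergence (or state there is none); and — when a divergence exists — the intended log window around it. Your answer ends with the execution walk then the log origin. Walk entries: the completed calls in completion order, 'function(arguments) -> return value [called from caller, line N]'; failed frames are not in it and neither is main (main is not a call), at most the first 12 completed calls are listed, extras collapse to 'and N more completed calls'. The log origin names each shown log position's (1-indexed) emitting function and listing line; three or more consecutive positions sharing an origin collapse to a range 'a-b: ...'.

Answer: the defect is in main at line 36.
The tell: The earliest visible damage is log position 8 — 'enter sum_active: left 24 right 24' rather than the intended 'enter sum_active: left 24 right 8'.
Call chain: main -> sum_active(24, 24) (called at line 36).
First divergence: at position 8 the run shows 'enter sum_active: left 24 right 24' where the working version logs 'enter sum_active: left 24 right 8'.
Intended log window:
  6: bind_quota: scanning 5 entries
  7: driver got 8
  8: enter sum_active: left 24 right 8
Execution walk:
  merge_totals([8, 6, 4, 8, 8], 8) -> 0  [called from clip_value, line 9]
  clip_value([8, 6, 4, 8, 8], 8) -> 24  [called from main, line 32]
  bind_quota([8, 6, 4, 8, 8]) -> 8  [called from main, line 34]
  sum_active(24, 24) -> 1  [called from main, line 36]
Log origins:
  1 — main, line 31
  2 — clip_value, line 8
  3 — merge_totals, line 2
  4 — clip_value, line 10
  5 — main, line 33
  6 — bind_quota, line 15
  7 — main, line 35
  8 — sum_active, line 23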